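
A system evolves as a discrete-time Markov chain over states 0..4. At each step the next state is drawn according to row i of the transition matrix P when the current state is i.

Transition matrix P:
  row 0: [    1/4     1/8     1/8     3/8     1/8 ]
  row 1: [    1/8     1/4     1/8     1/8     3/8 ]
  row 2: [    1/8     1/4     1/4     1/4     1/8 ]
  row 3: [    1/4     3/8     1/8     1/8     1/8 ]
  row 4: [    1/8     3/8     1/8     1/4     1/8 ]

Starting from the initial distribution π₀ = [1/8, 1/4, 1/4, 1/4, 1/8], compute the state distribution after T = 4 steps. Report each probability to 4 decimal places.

t=0: π = [0.1250, 0.2500, 0.2500, 0.2500, 0.1250]
t=1: π = [0.1719, 0.2813, 0.1563, 0.2031, 0.1875]
t=2: π = [0.1719, 0.2773, 0.1445, 0.2109, 0.1953]
t=3: π = [0.1729, 0.2793, 0.1431, 0.2104, 0.1943]
t=4: π = [0.1729, 0.2790, 0.1429, 0.2104, 0.1948]

π = [0.1729, 0.2790, 0.1429, 0.2104, 0.1948]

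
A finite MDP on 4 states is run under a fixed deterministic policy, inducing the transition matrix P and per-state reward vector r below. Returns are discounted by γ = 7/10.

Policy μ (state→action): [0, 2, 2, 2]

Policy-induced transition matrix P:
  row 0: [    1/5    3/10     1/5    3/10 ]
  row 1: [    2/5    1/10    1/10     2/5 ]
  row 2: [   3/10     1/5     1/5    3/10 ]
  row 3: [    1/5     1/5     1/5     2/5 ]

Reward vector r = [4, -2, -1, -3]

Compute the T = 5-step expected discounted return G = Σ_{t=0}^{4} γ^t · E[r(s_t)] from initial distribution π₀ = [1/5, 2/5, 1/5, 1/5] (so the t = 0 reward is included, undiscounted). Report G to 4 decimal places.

t=0: π = [0.2000, 0.4000, 0.2000, 0.2000], E[r] = -0.8000, γ^t·E[r] = -0.800000, running G = -0.800000
t=1: π = [0.3000, 0.1800, 0.1600, 0.3600], E[r] = -0.4000, γ^t·E[r] = -0.280000, running G = -1.080000
t=2: π = [0.2520, 0.2120, 0.1820, 0.3540], E[r] = -0.6600, γ^t·E[r] = -0.323400, running G = -1.403400
t=3: π = [0.2606, 0.2040, 0.1788, 0.3566], E[r] = -0.6142, γ^t·E[r] = -0.210671, running G = -1.614071
t=4: π = [0.2587, 0.2057, 0.1796, 0.3561], E[r] = -0.6244, γ^t·E[r] = -0.149914, running G = -1.763984

G = -1.7640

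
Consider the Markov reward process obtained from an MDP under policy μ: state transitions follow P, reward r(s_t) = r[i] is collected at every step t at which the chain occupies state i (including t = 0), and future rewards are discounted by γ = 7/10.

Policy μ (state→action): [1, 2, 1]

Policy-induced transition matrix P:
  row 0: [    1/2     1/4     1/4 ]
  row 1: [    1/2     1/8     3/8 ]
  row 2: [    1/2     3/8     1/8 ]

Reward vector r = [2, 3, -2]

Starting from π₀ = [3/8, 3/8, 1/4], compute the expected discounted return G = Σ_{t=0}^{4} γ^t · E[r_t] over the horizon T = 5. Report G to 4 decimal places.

t=0: π = [0.3750, 0.3750, 0.2500], E[r] = 1.3750, γ^t·E[r] = 1.375000, running G = 1.375000
t=1: π = [0.5000, 0.2344, 0.2656], E[r] = 1.1719, γ^t·E[r] = 0.820313, running G = 2.195313
t=2: π = [0.5000, 0.2539, 0.2461], E[r] = 1.2695, γ^t·E[r] = 0.622070, running G = 2.817383
t=3: π = [0.5000, 0.2490, 0.2510], E[r] = 1.2451, γ^t·E[r] = 0.427075, running G = 3.244458
t=4: π = [0.5000, 0.2502, 0.2498], E[r] = 1.2512, γ^t·E[r] = 0.300418, running G = 3.544876

G = 3.5449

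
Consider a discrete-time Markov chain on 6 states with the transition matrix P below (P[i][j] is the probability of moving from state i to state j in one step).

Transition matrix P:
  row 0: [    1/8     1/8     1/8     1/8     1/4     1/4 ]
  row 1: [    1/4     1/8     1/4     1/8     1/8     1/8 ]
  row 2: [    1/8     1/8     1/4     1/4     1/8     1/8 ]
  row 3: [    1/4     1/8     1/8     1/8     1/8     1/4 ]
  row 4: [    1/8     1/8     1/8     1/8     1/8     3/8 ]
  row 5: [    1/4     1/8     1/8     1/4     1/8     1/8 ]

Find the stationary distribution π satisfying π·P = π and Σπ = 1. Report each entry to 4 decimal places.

Balance equations π_j = Σ_i π_i·P[i][j]:
  π_0 = 1/8·π_0 + 1/4·π_1 + 1/8·π_2 + 1/4·π_3 + 1/8·π_4 + 1/4·π_5
  π_1 = 1/8·π_0 + 1/8·π_1 + 1/8·π_2 + 1/8·π_3 + 1/8·π_4 + 1/8·π_5
  π_2 = 1/8·π_0 + 1/4·π_1 + 1/4·π_2 + 1/8·π_3 + 1/8·π_4 + 1/8·π_5
  π_3 = 1/8·π_0 + 1/8·π_1 + 1/4·π_2 + 1/8·π_3 + 1/8·π_4 + 1/4·π_5
  π_4 = 1/4·π_0 + 1/8·π_1 + 1/8·π_2 + 1/8·π_3 + 1/8·π_4 + 1/8·π_5
  normalize: π_0 + π_1 + π_2 + π_3 + π_4 + π_5 = 1
Solving the linear system gives exactly π = [96/511, 1/8, 9/56, 3145/18396, 607/4088, 7615/36792].

π = [0.1879, 0.1250, 0.1607, 0.1710, 0.1485, 0.2070]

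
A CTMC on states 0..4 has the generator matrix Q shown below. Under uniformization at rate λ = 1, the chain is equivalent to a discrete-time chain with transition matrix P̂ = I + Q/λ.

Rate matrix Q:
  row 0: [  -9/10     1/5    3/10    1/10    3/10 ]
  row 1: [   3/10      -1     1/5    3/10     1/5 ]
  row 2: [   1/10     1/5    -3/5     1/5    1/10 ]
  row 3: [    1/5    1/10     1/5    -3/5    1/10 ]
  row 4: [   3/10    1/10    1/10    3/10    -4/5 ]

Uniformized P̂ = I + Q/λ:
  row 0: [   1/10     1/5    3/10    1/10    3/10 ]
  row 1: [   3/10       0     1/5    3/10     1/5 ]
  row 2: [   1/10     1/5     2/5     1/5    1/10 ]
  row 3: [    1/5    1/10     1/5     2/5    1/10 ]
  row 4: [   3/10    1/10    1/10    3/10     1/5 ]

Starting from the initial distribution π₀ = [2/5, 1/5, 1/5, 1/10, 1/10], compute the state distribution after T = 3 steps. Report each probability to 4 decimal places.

π = [0.1858, 0.1311, 0.2522, 0.2628, 0.1681]

t=0: π = [0.4000, 0.2000, 0.2000, 0.1000, 0.1000]
t=1: π = [0.1700, 0.1400, 0.2700, 0.2100, 0.2100]
t=2: π = [0.1910, 0.1300, 0.2500, 0.2600, 0.1690]
t=3: π = [0.1858, 0.1311, 0.2522, 0.2628, 0.1681]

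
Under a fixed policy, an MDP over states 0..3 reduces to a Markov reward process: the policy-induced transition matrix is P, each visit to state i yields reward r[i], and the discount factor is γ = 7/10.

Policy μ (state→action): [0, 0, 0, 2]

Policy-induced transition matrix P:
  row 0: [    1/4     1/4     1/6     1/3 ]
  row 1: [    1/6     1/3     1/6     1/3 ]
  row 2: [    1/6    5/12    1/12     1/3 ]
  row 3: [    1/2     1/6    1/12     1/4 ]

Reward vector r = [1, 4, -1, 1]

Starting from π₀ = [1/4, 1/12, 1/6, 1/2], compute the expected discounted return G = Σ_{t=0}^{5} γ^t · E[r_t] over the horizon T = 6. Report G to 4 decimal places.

t=0: π = [0.2500, 0.0833, 0.1667, 0.5000], E[r] = 0.9167, γ^t·E[r] = 0.916667, running G = 0.916667
t=1: π = [0.3542, 0.2431, 0.1111, 0.2917], E[r] = 1.5069, γ^t·E[r] = 1.054861, running G = 1.971528
t=2: π = [0.2934, 0.2645, 0.1331, 0.3090], E[r] = 1.5272, γ^t·E[r] = 0.748328, running G = 2.719855
t=3: π = [0.2941, 0.2685, 0.1298, 0.3076], E[r] = 1.5458, γ^t·E[r] = 0.530198, running G = 3.250053
t=4: π = [0.2937, 0.2684, 0.1302, 0.3077], E[r] = 1.5447, γ^t·E[r] = 0.370883, running G = 3.620936
t=5: π = [0.2937, 0.2684, 0.1302, 0.3077], E[r] = 1.5449, γ^t·E[r] = 0.259656, running G = 3.880592

G = 3.8806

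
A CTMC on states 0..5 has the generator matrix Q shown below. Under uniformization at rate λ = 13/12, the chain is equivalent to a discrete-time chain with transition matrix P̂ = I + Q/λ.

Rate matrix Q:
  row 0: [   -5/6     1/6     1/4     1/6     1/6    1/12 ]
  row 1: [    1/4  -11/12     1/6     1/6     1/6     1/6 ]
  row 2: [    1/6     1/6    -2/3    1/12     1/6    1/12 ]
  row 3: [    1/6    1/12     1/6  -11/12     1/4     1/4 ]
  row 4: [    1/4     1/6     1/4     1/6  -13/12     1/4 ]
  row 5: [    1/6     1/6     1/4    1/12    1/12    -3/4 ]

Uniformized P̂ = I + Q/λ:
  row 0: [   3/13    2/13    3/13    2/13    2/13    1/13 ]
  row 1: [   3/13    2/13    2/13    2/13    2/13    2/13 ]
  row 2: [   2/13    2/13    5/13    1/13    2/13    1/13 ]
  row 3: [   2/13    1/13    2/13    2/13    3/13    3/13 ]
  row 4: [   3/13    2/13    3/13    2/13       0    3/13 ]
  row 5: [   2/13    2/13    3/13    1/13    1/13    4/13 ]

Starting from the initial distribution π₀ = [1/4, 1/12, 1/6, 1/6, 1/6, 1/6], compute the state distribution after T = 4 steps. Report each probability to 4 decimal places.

t=0: π = [0.2500, 0.0833, 0.1667, 0.1667, 0.1667, 0.1667]
t=1: π = [0.1923, 0.1410, 0.2372, 0.1282, 0.1282, 0.1731]
t=2: π = [0.1893, 0.1440, 0.2465, 0.1223, 0.1307, 0.1672]
t=3: π = [0.1895, 0.1444, 0.2482, 0.1220, 0.1303, 0.1655]
t=4: π = [0.1896, 0.1445, 0.2485, 0.1220, 0.1305, 0.1650]

π = [0.1896, 0.1445, 0.2485, 0.1220, 0.1305, 0.1650]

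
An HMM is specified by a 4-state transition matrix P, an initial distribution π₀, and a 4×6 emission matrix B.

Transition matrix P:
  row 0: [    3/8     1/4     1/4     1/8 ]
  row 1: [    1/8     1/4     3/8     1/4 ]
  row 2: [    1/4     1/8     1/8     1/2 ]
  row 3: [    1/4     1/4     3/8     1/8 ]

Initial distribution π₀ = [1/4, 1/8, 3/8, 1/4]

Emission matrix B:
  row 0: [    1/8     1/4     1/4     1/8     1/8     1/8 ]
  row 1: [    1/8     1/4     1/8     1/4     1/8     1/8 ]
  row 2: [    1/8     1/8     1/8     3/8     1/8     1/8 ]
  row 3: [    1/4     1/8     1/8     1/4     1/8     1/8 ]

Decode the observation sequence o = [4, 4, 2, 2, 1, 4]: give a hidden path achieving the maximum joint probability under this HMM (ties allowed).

t=0: δ = [3.125e-02, 1.562e-02, 4.688e-02, 3.125e-02]  (obs o_0=4)
t=1: δ = [1.465e-03, 9.766e-04, 1.465e-03, 2.930e-03]  ψ = [0, 0, 3, 2]  (obs o_1=4)
t=2: δ = [1.831e-04, 9.155e-05, 1.373e-04, 9.155e-05]  ψ = [3, 3, 3, 2]  (obs o_2=2)
t=3: δ = [1.717e-05, 5.722e-06, 5.722e-06, 8.583e-06]  ψ = [0, 0, 0, 2]  (obs o_3=2)
t=4: δ = [1.609e-06, 1.073e-06, 5.364e-07, 3.576e-07]  ψ = [0, 0, 0, 2]  (obs o_4=1)
t=5: δ = [7.544e-08, 5.029e-08, 5.029e-08, 3.353e-08]  ψ = [0, 0, 0, 1]  (obs o_5=4)
backtrack: best end state = 0; path = [2, 3, 0, 0, 0, 0]

path = [2, 3, 0, 0, 0, 0]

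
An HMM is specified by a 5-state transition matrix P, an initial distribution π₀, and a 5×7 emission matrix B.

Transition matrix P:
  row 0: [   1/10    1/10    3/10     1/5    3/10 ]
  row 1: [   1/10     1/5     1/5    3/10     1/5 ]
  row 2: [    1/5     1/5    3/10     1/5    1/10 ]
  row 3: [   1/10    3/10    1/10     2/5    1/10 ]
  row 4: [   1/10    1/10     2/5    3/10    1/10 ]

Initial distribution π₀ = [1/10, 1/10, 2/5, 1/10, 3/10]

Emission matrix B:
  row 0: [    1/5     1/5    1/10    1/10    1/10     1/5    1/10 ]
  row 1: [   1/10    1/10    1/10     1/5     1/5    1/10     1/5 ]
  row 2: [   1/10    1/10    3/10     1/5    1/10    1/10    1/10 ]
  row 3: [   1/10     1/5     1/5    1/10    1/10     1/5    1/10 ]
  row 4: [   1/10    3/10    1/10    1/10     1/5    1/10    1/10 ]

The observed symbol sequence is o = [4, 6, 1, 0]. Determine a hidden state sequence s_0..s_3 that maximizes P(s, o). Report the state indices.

path = [4, 3, 3, 3]

t=0: δ = [1.000e-02, 2.000e-02, 4.000e-02, 1.000e-02, 6.000e-02]  (obs o_0=4)
t=1: δ = [8.000e-04, 1.600e-03, 2.400e-03, 1.800e-03, 6.000e-04]  ψ = [2, 2, 4, 4, 4]  (obs o_1=6)
t=2: δ = [9.600e-05, 5.400e-05, 7.200e-05, 1.440e-04, 9.600e-05]  ψ = [2, 3, 2, 3, 1]  (obs o_2=1)
t=3: δ = [2.880e-06, 4.320e-06, 3.840e-06, 5.760e-06, 2.880e-06]  ψ = [2, 3, 4, 3, 0]  (obs o_3=0)
backtrack: best end state = 3; path = [4, 3, 3, 3]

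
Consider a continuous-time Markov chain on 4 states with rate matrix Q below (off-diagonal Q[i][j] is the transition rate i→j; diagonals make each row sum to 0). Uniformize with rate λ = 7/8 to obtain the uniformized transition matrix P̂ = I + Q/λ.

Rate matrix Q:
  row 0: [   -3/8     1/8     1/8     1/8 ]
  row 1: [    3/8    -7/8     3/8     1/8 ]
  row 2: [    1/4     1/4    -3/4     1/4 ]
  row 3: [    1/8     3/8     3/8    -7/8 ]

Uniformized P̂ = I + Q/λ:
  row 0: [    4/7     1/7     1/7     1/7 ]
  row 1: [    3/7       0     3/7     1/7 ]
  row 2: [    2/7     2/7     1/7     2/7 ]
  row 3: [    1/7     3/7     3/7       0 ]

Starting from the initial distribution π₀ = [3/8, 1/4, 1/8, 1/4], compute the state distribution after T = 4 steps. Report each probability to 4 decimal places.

t=0: π = [0.3750, 0.2500, 0.1250, 0.2500]
t=1: π = [0.3929, 0.1964, 0.2857, 0.1250]
t=2: π = [0.4082, 0.1913, 0.2347, 0.1658]
t=3: π = [0.4060, 0.1964, 0.2449, 0.1527]
t=4: π = [0.4080, 0.1934, 0.2426, 0.1560]

π = [0.4080, 0.1934, 0.2426, 0.1560]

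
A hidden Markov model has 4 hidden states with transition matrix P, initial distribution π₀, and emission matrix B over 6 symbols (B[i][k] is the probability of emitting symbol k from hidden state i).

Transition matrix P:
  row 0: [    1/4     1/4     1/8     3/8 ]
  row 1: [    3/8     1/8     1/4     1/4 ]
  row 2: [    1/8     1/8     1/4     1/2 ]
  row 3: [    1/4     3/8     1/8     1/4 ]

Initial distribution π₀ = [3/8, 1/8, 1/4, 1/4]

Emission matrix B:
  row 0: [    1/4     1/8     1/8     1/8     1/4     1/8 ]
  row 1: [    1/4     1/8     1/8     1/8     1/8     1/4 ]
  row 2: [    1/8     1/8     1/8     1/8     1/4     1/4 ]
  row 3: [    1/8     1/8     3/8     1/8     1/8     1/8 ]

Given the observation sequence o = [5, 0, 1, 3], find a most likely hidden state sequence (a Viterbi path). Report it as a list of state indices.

path = [2, 3, 1, 0]

t=0: δ = [4.688e-02, 3.125e-02, 6.250e-02, 3.125e-02]  (obs o_0=5)
t=1: δ = [2.930e-03, 2.930e-03, 1.953e-03, 3.906e-03]  ψ = [0, 0, 2, 2]  (obs o_1=0)
t=2: δ = [1.373e-04, 1.831e-04, 9.155e-05, 1.373e-04]  ψ = [1, 3, 1, 0]  (obs o_2=1)
t=3: δ = [8.583e-06, 6.437e-06, 5.722e-06, 6.437e-06]  ψ = [1, 3, 1, 0]  (obs o_3=3)
backtrack: best end state = 0; path = [2, 3, 1, 0]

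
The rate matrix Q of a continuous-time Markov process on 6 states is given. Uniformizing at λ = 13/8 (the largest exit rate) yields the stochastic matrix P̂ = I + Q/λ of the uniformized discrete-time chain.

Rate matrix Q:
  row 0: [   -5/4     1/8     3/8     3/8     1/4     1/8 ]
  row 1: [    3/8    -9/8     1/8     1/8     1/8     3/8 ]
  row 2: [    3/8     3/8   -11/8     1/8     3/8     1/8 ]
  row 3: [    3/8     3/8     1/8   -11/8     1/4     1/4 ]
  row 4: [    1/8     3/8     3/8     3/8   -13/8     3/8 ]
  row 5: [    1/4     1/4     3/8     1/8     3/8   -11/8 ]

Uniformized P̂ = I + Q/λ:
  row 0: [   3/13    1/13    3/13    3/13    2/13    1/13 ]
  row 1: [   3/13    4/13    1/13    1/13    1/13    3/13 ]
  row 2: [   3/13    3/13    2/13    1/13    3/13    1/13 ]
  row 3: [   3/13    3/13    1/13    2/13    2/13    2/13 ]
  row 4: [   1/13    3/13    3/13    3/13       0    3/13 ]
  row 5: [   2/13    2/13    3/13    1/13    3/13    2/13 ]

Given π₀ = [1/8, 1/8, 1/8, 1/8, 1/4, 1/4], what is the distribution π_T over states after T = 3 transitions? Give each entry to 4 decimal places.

π = [0.1969, 0.2046, 0.1655, 0.1399, 0.1400, 0.1531]

t=0: π = [0.1250, 0.1250, 0.1250, 0.1250, 0.2500, 0.2500]
t=1: π = [0.1731, 0.2019, 0.1827, 0.1442, 0.1346, 0.1635]
t=2: π = [0.1975, 0.2071, 0.1635, 0.1354, 0.1442, 0.1524]
t=3: π = [0.1969, 0.2046, 0.1655, 0.1399, 0.1400, 0.1531]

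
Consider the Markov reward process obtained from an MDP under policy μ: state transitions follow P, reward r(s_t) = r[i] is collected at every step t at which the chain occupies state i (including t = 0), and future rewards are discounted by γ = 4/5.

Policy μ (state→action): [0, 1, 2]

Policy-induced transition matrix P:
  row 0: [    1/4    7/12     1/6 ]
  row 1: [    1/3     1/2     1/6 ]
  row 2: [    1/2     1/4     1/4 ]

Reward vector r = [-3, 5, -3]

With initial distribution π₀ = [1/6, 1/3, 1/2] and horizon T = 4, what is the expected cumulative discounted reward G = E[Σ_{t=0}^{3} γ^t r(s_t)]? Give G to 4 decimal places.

t=0: π = [0.1667, 0.3333, 0.5000], E[r] = -0.3333, γ^t·E[r] = -0.333333, running G = -0.333333
t=1: π = [0.4028, 0.3889, 0.2083], E[r] = 0.1111, γ^t·E[r] = 0.088889, running G = -0.244444
t=2: π = [0.3345, 0.4815, 0.1840], E[r] = 0.8519, γ^t·E[r] = 0.545185, running G = 0.300741
t=3: π = [0.3361, 0.4819, 0.1820], E[r] = 0.8549, γ^t·E[r] = 0.437728, running G = 0.738469

G = 0.7385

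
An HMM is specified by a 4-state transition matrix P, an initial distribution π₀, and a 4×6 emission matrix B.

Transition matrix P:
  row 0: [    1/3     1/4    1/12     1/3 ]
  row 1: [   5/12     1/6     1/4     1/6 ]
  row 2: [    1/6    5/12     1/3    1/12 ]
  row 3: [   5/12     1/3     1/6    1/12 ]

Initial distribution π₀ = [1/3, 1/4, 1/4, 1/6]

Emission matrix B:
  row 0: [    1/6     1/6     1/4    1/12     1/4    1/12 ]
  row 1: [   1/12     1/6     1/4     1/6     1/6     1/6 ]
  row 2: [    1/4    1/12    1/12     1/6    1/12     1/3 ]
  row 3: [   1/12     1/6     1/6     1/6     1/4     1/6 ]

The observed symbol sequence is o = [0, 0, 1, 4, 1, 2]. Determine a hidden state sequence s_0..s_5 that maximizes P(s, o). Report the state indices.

t=0: δ = [5.556e-02, 2.083e-02, 6.250e-02, 1.389e-02]  (obs o_0=0)
t=1: δ = [3.086e-03, 2.170e-03, 5.208e-03, 1.543e-03]  ψ = [0, 2, 2, 0]  (obs o_1=0)
t=2: δ = [1.715e-04, 3.617e-04, 1.447e-04, 1.715e-04]  ψ = [0, 2, 2, 0]  (obs o_2=1)
t=3: δ = [3.768e-05, 1.005e-05, 7.535e-06, 1.507e-05]  ψ = [1, 1, 1, 1]  (obs o_3=4)
t=4: δ = [2.093e-06, 1.570e-06, 2.616e-07, 2.093e-06]  ψ = [0, 0, 0, 0]  (obs o_4=1)
t=5: δ = [2.180e-07, 1.744e-07, 3.270e-08, 1.163e-07]  ψ = [3, 3, 1, 0]  (obs o_5=2)
backtrack: best end state = 0; path = [2, 2, 1, 0, 3, 0]

path = [2, 2, 1, 0, 3, 0]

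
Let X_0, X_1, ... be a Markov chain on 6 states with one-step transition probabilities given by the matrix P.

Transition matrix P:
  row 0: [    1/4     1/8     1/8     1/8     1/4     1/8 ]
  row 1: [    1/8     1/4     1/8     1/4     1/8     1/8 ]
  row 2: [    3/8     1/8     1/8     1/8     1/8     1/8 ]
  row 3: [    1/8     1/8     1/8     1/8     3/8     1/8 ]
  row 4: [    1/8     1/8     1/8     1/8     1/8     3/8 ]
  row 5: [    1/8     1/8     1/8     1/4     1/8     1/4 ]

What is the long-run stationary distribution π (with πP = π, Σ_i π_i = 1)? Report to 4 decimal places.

π = [0.1786, 0.1429, 0.1250, 0.1675, 0.1892, 0.1969]

Balance equations π_j = Σ_i π_i·P[i][j]:
  π_0 = 1/4·π_0 + 1/8·π_1 + 3/8·π_2 + 1/8·π_3 + 1/8·π_4 + 1/8·π_5
  π_1 = 1/8·π_0 + 1/4·π_1 + 1/8·π_2 + 1/8·π_3 + 1/8·π_4 + 1/8·π_5
  π_2 = 1/8·π_0 + 1/8·π_1 + 1/8·π_2 + 1/8·π_3 + 1/8·π_4 + 1/8·π_5
  π_3 = 1/8·π_0 + 1/4·π_1 + 1/8·π_2 + 1/8·π_3 + 1/8·π_4 + 1/4·π_5
  π_4 = 1/4·π_0 + 1/8·π_1 + 1/8·π_2 + 3/8·π_3 + 1/8·π_4 + 1/8·π_5
  normalize: π_0 + π_1 + π_2 + π_3 + π_4 + π_5 = 1
Solving the linear system gives exactly π = [5/28, 1/7, 1/8, 347/2072, 7/37, 51/259].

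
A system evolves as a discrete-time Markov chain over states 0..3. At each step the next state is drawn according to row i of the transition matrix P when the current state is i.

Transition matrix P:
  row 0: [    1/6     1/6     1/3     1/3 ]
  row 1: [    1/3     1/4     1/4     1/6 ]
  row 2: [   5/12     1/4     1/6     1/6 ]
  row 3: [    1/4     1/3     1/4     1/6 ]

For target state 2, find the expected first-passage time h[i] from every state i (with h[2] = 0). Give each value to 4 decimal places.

First-step conditioning: h[2] = 0; for i ≠ 2, h[i] = 1 + Σ_k P[i][k]·h[k].
  h[0] = 1 + 1/6·h[0] + 1/6·h[1] + 1/3·h[3]
  h[1] = 1 + 1/3·h[0] + 1/4·h[1] + 1/6·h[3]
  h[3] = 1 + 1/4·h[0] + 1/3·h[1] + 1/6·h[3]
Solving the 3×3 linear system over states ≠ 2 gives exactly h = [474/139, 510/139, 0, 513/139] (h[2] = 0 is the target).

h = [3.4101, 3.6691, 0.0000, 3.6906]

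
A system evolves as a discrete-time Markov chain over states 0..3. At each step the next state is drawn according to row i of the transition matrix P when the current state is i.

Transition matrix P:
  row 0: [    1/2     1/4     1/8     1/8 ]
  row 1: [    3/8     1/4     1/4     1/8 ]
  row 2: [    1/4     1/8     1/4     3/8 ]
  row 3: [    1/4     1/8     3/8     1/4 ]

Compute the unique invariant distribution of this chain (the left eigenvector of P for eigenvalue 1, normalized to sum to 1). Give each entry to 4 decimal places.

Balance equations π_j = Σ_i π_i·P[i][j]:
  π_0 = 1/2·π_0 + 3/8·π_1 + 1/4·π_2 + 1/4·π_3
  π_1 = 1/4·π_0 + 1/4·π_1 + 1/8·π_2 + 1/8·π_3
  π_2 = 1/8·π_0 + 1/4·π_1 + 1/4·π_2 + 3/8·π_3
  normalize: π_0 + π_1 + π_2 + π_3 = 1
Solving the linear system gives exactly π = [15/41, 8/41, 85/369, 77/369].

π = [0.3659, 0.1951, 0.2304, 0.2087]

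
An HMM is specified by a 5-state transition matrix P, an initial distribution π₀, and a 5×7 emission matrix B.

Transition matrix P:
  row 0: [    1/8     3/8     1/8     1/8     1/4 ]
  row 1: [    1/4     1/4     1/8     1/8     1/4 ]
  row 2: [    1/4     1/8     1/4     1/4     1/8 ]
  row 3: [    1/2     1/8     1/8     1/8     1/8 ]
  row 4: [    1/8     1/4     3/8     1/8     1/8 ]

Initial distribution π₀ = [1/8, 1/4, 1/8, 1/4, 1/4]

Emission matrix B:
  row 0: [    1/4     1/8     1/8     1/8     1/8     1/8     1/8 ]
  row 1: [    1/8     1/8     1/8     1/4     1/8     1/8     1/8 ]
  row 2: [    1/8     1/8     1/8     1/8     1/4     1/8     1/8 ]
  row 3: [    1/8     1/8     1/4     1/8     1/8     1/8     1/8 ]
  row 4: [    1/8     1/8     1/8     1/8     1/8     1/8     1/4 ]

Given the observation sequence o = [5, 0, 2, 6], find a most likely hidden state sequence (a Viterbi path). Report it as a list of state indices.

path = [3, 0, 1, 4]

t=0: δ = [1.562e-02, 3.125e-02, 1.562e-02, 3.125e-02, 3.125e-02]  (obs o_0=5)
t=1: δ = [3.906e-03, 9.766e-04, 1.465e-03, 4.883e-04, 9.766e-04]  ψ = [3, 1, 4, 1, 1]  (obs o_1=0)
t=2: δ = [6.104e-05, 1.831e-04, 6.104e-05, 1.221e-04, 1.221e-04]  ψ = [0, 0, 0, 0, 0]  (obs o_2=2)
t=3: δ = [7.629e-06, 5.722e-06, 5.722e-06, 2.861e-06, 1.144e-05]  ψ = [3, 1, 4, 1, 1]  (obs o_3=6)
backtrack: best end state = 4; path = [3, 0, 1, 4]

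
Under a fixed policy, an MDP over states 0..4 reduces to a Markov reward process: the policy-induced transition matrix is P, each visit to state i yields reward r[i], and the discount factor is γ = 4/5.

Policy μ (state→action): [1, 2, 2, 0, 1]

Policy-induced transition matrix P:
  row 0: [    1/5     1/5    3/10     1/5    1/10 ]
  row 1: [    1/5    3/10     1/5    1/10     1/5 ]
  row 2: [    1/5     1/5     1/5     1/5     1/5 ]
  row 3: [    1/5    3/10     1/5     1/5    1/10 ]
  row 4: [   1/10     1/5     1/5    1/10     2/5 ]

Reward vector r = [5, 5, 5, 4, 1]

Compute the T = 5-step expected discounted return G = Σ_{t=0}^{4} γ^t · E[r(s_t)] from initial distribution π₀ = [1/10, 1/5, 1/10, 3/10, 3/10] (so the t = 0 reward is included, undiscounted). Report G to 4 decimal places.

t=0: π = [0.1000, 0.2000, 0.1000, 0.3000, 0.3000], E[r] = 3.5000, γ^t·E[r] = 3.500000, running G = 3.500000
t=1: π = [0.1700, 0.2500, 0.2100, 0.1500, 0.2200], E[r] = 3.9700, γ^t·E[r] = 3.176000, running G = 6.676000
t=2: π = [0.1780, 0.2400, 0.2170, 0.1530, 0.2120], E[r] = 3.9990, γ^t·E[r] = 2.559360, running G = 9.235360
t=3: π = [0.1788, 0.2393, 0.2178, 0.1548, 0.2093], E[r] = 4.0080, γ^t·E[r] = 2.052096, running G = 11.287456
t=4: π = [0.1791, 0.2394, 0.2179, 0.1551, 0.2085], E[r] = 4.0109, γ^t·E[r] = 1.642848, running G = 12.930304

G = 12.9303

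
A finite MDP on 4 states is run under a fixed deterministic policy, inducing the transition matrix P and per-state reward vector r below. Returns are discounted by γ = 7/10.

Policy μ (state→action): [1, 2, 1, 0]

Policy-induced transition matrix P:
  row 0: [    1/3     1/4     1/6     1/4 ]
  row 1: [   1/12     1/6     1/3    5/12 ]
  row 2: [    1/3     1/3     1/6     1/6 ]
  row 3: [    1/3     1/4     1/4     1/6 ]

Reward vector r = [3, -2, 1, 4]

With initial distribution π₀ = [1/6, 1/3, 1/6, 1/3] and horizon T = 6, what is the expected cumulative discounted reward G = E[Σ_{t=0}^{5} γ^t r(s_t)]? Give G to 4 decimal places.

t=0: π = [0.1667, 0.3333, 0.1667, 0.3333], E[r] = 1.3333, γ^t·E[r] = 1.333333, running G = 1.333333
t=1: π = [0.2500, 0.2361, 0.2500, 0.2639], E[r] = 1.5833, γ^t·E[r] = 1.108333, running G = 2.441667
t=2: π = [0.2743, 0.2512, 0.2280, 0.2465], E[r] = 1.5347, γ^t·E[r] = 0.752014, running G = 3.193681
t=3: π = [0.2705, 0.2481, 0.2291, 0.2523], E[r] = 1.5538, γ^t·E[r] = 0.532960, running G = 3.726641
t=4: π = [0.2713, 0.2484, 0.2290, 0.2512], E[r] = 1.5511, γ^t·E[r] = 0.372412, running G = 4.099053
t=5: π = [0.2712, 0.2484, 0.2290, 0.2514], E[r] = 1.5514, γ^t·E[r] = 0.260751, running G = 4.359804

G = 4.3598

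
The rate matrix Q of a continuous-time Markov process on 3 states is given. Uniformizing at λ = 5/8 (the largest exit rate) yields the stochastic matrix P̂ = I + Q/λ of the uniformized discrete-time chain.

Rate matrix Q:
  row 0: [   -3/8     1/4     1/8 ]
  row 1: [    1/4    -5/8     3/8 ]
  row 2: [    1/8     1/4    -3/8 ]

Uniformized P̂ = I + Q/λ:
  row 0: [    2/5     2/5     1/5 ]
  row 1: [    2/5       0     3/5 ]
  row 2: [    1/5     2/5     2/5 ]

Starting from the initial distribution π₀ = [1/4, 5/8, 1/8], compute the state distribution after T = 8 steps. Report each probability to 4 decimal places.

π = [0.3214, 0.2859, 0.3927]

t=0: π = [0.2500, 0.6250, 0.1250]
t=1: π = [0.3750, 0.1500, 0.4750]
t=2: π = [0.3050, 0.3400, 0.3550]
t=3: π = [0.3290, 0.2640, 0.4070]
t=4: π = [0.3186, 0.2944, 0.3870]
t=5: π = [0.3226, 0.2822, 0.3952]
t=6: π = [0.3210, 0.2871, 0.3919]
t=7: π = [0.3216, 0.2852, 0.3932]
t=8: π = [0.3214, 0.2859, 0.3927]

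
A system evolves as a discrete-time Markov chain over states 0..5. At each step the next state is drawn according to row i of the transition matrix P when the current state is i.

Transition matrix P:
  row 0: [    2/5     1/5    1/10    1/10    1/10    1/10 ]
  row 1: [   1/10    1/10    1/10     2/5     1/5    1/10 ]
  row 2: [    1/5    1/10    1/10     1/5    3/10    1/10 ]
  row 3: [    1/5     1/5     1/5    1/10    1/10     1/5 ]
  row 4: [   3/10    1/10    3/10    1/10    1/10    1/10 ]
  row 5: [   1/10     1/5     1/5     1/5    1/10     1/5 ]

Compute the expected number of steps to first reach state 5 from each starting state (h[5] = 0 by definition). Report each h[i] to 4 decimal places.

First-step conditioning: h[5] = 0; for i ≠ 5, h[i] = 1 + Σ_k P[i][k]·h[k].
  h[0] = 1 + 2/5·h[0] + 1/5·h[1] + 1/10·h[2] + 1/10·h[3] + 1/10·h[4]
  h[1] = 1 + 1/10·h[0] + 1/10·h[1] + 1/10·h[2] + 2/5·h[3] + 1/5·h[4]
  h[2] = 1 + 1/5·h[0] + 1/10·h[1] + 1/10·h[2] + 1/5·h[3] + 3/10·h[4]
  h[3] = 1 + 1/5·h[0] + 1/5·h[1] + 1/5·h[2] + 1/10·h[3] + 1/10·h[4]
  h[4] = 1 + 3/10·h[0] + 1/10·h[1] + 3/10·h[2] + 1/10·h[3] + 1/10·h[4]
Solving the 5×5 linear system over states ≠ 5 gives exactly h = [53025/6157, 51575/6157, 52650/6157, 47685/6157, 53095/6157, 0] (h[5] = 0 is the target).

h = [8.6121, 8.3766, 8.5512, 7.7448, 8.6235, 0.0000]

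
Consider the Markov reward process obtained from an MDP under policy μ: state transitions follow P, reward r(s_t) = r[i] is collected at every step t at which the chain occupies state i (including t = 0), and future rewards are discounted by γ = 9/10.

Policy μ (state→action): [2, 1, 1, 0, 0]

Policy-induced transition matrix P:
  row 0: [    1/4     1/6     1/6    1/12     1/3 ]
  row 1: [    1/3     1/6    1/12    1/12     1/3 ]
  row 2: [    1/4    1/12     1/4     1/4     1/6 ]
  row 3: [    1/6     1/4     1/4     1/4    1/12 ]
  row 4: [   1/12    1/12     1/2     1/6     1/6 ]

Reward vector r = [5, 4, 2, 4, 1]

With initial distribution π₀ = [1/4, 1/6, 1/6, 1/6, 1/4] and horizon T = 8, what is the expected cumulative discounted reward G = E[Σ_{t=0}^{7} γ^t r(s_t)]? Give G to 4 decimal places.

G = 17.4689

t=0: π = [0.2500, 0.1667, 0.1667, 0.1667, 0.2500], E[r] = 3.1667, γ^t·E[r] = 3.166667, running G = 3.166667
t=1: π = [0.2083, 0.1458, 0.2639, 0.1597, 0.2222], E[r] = 3.0139, γ^t·E[r] = 2.712500, running G = 5.879167
t=2: π = [0.2118, 0.1395, 0.2639, 0.1725, 0.2124], E[r] = 3.0469, γ^t·E[r] = 2.467969, running G = 8.347135
t=3: π = [0.2119, 0.1413, 0.2622, 0.1738, 0.2108], E[r] = 3.0549, γ^t·E[r] = 2.227043, running G = 10.574178
t=4: π = [0.2122, 0.1417, 0.2615, 0.1736, 0.2111], E[r] = 3.0560, γ^t·E[r] = 2.005043, running G = 12.579221
t=5: π = [0.2122, 0.1418, 0.2615, 0.1734, 0.2112], E[r] = 3.0557, γ^t·E[r] = 1.804357, running G = 14.383578
t=6: π = [0.2122, 0.1417, 0.2615, 0.1734, 0.2112], E[r] = 3.0556, γ^t·E[r] = 1.623860, running G = 16.007438
t=7: π = [0.2122, 0.1417, 0.2615, 0.1734, 0.2112], E[r] = 3.0556, γ^t·E[r] = 1.461470, running G = 17.468908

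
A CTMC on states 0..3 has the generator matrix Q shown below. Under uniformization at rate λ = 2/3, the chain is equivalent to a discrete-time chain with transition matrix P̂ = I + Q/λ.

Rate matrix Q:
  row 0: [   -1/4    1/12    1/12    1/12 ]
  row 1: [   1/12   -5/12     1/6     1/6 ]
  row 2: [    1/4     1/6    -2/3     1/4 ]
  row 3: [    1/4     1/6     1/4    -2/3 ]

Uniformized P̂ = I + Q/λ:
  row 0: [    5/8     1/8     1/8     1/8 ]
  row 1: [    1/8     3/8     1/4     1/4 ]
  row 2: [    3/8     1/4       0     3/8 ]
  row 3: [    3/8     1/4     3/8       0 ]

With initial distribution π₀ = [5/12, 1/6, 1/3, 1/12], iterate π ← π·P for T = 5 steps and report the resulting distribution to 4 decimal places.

π = [0.4252, 0.2249, 0.1740, 0.1759]

t=0: π = [0.4167, 0.1667, 0.3333, 0.0833]
t=1: π = [0.4375, 0.2188, 0.1250, 0.2188]
t=2: π = [0.4297, 0.2227, 0.1914, 0.1563]
t=3: π = [0.4268, 0.2241, 0.1680, 0.1812]
t=4: π = [0.4257, 0.2247, 0.1773, 0.1724]
t=5: π = [0.4252, 0.2249, 0.1740, 0.1759]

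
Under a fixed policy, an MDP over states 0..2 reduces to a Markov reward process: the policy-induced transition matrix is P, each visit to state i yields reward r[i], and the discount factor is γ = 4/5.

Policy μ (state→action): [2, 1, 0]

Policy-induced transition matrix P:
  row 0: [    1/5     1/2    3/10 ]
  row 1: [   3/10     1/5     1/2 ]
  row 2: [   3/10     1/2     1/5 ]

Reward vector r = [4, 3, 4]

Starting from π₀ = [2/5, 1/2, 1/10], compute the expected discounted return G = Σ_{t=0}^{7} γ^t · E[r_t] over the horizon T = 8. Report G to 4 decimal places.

t=0: π = [0.4000, 0.5000, 0.1000], E[r] = 3.5000, γ^t·E[r] = 3.500000, running G = 3.500000
t=1: π = [0.2600, 0.3500, 0.3900], E[r] = 3.6500, γ^t·E[r] = 2.920000, running G = 6.420000
t=2: π = [0.2740, 0.3950, 0.3310], E[r] = 3.6050, γ^t·E[r] = 2.307200, running G = 8.727200
t=3: π = [0.2726, 0.3815, 0.3459], E[r] = 3.6185, γ^t·E[r] = 1.852672, running G = 10.579872
t=4: π = [0.2727, 0.3856, 0.3417], E[r] = 3.6145, γ^t·E[r] = 1.480479, running G = 12.060351
t=5: π = [0.2727, 0.3843, 0.3429], E[r] = 3.6157, γ^t·E[r] = 1.184781, running G = 13.245132
t=6: π = [0.2727, 0.3847, 0.3426], E[r] = 3.6153, γ^t·E[r] = 0.947729, running G = 14.192861
t=7: π = [0.2727, 0.3846, 0.3427], E[r] = 3.6154, γ^t·E[r] = 0.758206, running G = 14.951068

G = 14.9511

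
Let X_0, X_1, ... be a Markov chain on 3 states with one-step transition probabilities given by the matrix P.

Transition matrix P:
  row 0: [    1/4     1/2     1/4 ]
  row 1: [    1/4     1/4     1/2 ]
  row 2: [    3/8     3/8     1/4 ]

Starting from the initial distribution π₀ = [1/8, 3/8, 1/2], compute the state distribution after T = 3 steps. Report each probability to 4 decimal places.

π = [0.2920, 0.3652, 0.3428]

t=0: π = [0.1250, 0.3750, 0.5000]
t=1: π = [0.3125, 0.3438, 0.3438]
t=2: π = [0.2930, 0.3711, 0.3359]
t=3: π = [0.2920, 0.3652, 0.3428]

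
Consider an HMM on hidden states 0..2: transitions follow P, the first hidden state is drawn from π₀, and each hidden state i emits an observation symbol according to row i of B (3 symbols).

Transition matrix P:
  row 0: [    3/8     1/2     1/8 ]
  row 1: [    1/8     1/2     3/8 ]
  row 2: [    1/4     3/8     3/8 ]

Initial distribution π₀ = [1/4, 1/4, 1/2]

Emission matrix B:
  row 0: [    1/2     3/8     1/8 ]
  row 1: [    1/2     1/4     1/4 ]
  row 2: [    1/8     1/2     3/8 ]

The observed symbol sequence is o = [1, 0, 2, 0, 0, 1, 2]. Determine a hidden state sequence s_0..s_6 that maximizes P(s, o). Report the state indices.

t=0: δ = [9.375e-02, 6.250e-02, 2.500e-01]  (obs o_0=1)
t=1: δ = [3.125e-02, 4.688e-02, 1.172e-02]  ψ = [2, 2, 2]  (obs o_1=0)
t=2: δ = [1.465e-03, 5.859e-03, 6.592e-03]  ψ = [0, 1, 1]  (obs o_2=2)
t=3: δ = [8.240e-04, 1.465e-03, 3.090e-04]  ψ = [2, 1, 2]  (obs o_3=0)
t=4: δ = [1.545e-04, 3.662e-04, 6.866e-05]  ψ = [0, 1, 1]  (obs o_4=0)
t=5: δ = [2.173e-05, 4.578e-05, 6.866e-05]  ψ = [0, 1, 1]  (obs o_5=1)
t=6: δ = [2.146e-06, 6.437e-06, 9.656e-06]  ψ = [2, 2, 2]  (obs o_6=2)
backtrack: best end state = 2; path = [2, 1, 1, 1, 1, 2, 2]

path = [2, 1, 1, 1, 1, 2, 2]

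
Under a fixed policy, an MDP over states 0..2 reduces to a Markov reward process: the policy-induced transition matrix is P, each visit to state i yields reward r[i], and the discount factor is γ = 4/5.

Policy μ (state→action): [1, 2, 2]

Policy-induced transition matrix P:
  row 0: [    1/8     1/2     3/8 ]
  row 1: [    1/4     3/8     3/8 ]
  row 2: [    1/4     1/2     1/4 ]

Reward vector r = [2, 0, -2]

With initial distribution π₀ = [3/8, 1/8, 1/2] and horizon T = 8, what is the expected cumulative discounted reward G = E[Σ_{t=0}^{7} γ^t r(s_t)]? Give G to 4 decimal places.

G = -0.9500

t=0: π = [0.3750, 0.1250, 0.5000], E[r] = -0.2500, γ^t·E[r] = -0.250000, running G = -0.250000
t=1: π = [0.2031, 0.4844, 0.3125], E[r] = -0.2188, γ^t·E[r] = -0.175000, running G = -0.425000
t=2: π = [0.2246, 0.4395, 0.3359], E[r] = -0.2227, γ^t·E[r] = -0.142500, running G = -0.567500
t=3: π = [0.2219, 0.4451, 0.3330], E[r] = -0.2222, γ^t·E[r] = -0.113750, running G = -0.681250
t=4: π = [0.2223, 0.4444, 0.3334], E[r] = -0.2222, γ^t·E[r] = -0.091025, running G = -0.772275
t=5: π = [0.2222, 0.4445, 0.3333], E[r] = -0.2222, γ^t·E[r] = -0.072818, running G = -0.845093
t=6: π = [0.2222, 0.4444, 0.3333], E[r] = -0.2222, γ^t·E[r] = -0.058254, running G = -0.903347
t=7: π = [0.2222, 0.4444, 0.3333], E[r] = -0.2222, γ^t·E[r] = -0.046603, running G = -0.949950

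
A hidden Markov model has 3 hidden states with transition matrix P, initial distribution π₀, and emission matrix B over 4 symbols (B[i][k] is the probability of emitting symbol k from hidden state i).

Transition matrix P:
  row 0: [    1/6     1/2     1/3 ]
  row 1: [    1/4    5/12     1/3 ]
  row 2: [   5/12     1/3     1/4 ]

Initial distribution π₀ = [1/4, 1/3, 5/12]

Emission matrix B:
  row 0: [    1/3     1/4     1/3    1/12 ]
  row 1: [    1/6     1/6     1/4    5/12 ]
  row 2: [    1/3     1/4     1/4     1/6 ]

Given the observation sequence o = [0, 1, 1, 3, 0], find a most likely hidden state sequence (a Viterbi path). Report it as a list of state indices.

path = [2, 0, 1, 1, 2]

t=0: δ = [8.333e-02, 5.556e-02, 1.389e-01]  (obs o_0=0)
t=1: δ = [1.447e-02, 7.716e-03, 8.681e-03]  ψ = [2, 2, 2]  (obs o_1=1)
t=2: δ = [9.042e-04, 1.206e-03, 1.206e-03]  ψ = [2, 0, 0]  (obs o_2=1)
t=3: δ = [4.186e-05, 2.093e-04, 6.698e-05]  ψ = [2, 1, 1]  (obs o_3=3)
t=4: δ = [1.744e-05, 1.454e-05, 2.326e-05]  ψ = [1, 1, 1]  (obs o_4=0)
backtrack: best end state = 2; path = [2, 0, 1, 1, 2]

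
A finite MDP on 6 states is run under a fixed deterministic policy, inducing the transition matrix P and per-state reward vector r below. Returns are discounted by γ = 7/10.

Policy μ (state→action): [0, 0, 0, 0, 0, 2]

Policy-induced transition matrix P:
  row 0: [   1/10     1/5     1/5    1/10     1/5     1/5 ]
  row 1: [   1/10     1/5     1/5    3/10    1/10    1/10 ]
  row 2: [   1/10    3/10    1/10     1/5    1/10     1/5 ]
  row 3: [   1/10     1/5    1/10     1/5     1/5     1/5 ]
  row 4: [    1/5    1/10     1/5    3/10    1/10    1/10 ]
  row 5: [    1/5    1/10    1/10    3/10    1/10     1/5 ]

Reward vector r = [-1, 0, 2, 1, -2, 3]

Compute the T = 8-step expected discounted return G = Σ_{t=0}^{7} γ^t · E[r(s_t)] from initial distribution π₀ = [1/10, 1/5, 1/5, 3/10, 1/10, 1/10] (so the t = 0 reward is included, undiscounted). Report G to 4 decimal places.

t=0: π = [0.1000, 0.2000, 0.2000, 0.3000, 0.1000, 0.1000], E[r] = 0.7000, γ^t·E[r] = 0.700000, running G = 0.700000
t=1: π = [0.1200, 0.2000, 0.1400, 0.2300, 0.1400, 0.1700], E[r] = 0.6200, γ^t·E[r] = 0.434000, running G = 1.134000
t=2: π = [0.1310, 0.1830, 0.1460, 0.2390, 0.1350, 0.1660], E[r] = 0.6280, γ^t·E[r] = 0.307720, running G = 1.441720
t=3: π = [0.1301, 0.1845, 0.1449, 0.2353, 0.1370, 0.1682], E[r] = 0.6256, γ^t·E[r] = 0.214581, running G = 1.656301
t=4: π = [0.1305, 0.1840, 0.1452, 0.2360, 0.1365, 0.1679], E[r] = 0.6262, γ^t·E[r] = 0.150358, running G = 1.806659
t=5: π = [0.1304, 0.1841, 0.1451, 0.2358, 0.1366, 0.1679], E[r] = 0.6261, γ^t·E[r] = 0.105229, running G = 1.911888
t=6: π = [0.1305, 0.1841, 0.1451, 0.2358, 0.1366, 0.1679], E[r] = 0.6261, γ^t·E[r] = 0.073664, running G = 1.985552
t=7: π = [0.1305, 0.1841, 0.1451, 0.2358, 0.1366, 0.1679], E[r] = 0.6261, γ^t·E[r] = 0.051564, running G = 2.037116

G = 2.0371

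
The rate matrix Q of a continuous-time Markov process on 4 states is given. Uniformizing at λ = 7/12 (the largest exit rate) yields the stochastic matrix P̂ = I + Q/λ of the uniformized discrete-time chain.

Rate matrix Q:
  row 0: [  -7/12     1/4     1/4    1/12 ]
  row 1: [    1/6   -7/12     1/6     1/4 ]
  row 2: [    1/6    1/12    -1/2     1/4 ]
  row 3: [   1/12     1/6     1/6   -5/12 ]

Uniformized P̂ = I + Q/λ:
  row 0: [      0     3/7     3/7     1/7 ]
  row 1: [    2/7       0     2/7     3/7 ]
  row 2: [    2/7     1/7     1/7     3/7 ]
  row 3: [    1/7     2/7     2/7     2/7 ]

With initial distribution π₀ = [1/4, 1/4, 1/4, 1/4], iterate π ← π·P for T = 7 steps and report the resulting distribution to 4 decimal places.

t=0: π = [0.2500, 0.2500, 0.2500, 0.2500]
t=1: π = [0.1786, 0.2143, 0.2857, 0.3214]
t=2: π = [0.1888, 0.2092, 0.2704, 0.3316]
t=3: π = [0.1844, 0.2143, 0.2741, 0.3273]
t=4: π = [0.1863, 0.2117, 0.2729, 0.3291]
t=5: π = [0.1855, 0.2129, 0.2733, 0.3283]
t=6: π = [0.1858, 0.2123, 0.2732, 0.3287]
t=7: π = [0.1857, 0.2126, 0.2732, 0.3285]

π = [0.1857, 0.2126, 0.2732, 0.3285]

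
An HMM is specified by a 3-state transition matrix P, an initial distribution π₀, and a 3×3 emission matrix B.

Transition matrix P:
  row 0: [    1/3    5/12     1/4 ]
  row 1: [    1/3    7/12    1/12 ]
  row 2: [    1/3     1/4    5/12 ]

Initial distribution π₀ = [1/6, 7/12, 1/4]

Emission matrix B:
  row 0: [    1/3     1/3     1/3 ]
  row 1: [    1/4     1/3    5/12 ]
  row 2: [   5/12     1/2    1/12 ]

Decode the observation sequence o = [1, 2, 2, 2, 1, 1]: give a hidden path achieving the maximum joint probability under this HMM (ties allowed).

t=0: δ = [5.556e-02, 1.944e-01, 1.250e-01]  (obs o_0=1)
t=1: δ = [2.160e-02, 4.726e-02, 4.340e-03]  ψ = [1, 1, 2]  (obs o_1=2)
t=2: δ = [5.251e-03, 1.149e-02, 4.501e-04]  ψ = [1, 1, 0]  (obs o_2=2)
t=3: δ = [1.276e-03, 2.792e-03, 1.094e-04]  ψ = [1, 1, 0]  (obs o_3=2)
t=4: δ = [3.102e-04, 5.429e-04, 1.595e-04]  ψ = [1, 1, 0]  (obs o_4=1)
t=5: δ = [6.032e-05, 1.056e-04, 3.878e-05]  ψ = [1, 1, 0]  (obs o_5=1)
backtrack: best end state = 1; path = [1, 1, 1, 1, 1, 1]

path = [1, 1, 1, 1, 1, 1]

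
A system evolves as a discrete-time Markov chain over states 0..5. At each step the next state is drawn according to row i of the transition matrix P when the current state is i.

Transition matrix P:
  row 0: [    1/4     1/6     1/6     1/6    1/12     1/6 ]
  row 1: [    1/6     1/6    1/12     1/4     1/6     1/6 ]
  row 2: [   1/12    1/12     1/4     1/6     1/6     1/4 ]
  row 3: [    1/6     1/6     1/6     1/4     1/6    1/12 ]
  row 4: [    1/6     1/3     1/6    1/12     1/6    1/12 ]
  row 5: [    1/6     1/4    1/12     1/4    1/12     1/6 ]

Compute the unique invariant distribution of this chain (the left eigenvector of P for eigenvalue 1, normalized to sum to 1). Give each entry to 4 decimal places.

Balance equations π_j = Σ_i π_i·P[i][j]:
  π_0 = 1/4·π_0 + 1/6·π_1 + 1/12·π_2 + 1/6·π_3 + 1/6·π_4 + 1/6·π_5
  π_1 = 1/6·π_0 + 1/6·π_1 + 1/12·π_2 + 1/6·π_3 + 1/3·π_4 + 1/4·π_5
  π_2 = 1/6·π_0 + 1/12·π_1 + 1/4·π_2 + 1/6·π_3 + 1/6·π_4 + 1/12·π_5
  π_3 = 1/6·π_0 + 1/4·π_1 + 1/6·π_2 + 1/4·π_3 + 1/12·π_4 + 1/4·π_5
  π_4 = 1/12·π_0 + 1/6·π_1 + 1/6·π_2 + 1/6·π_3 + 1/6·π_4 + 1/12·π_5
  normalize: π_0 + π_1 + π_2 + π_3 + π_4 + π_5 = 1
Solving the linear system gives exactly π = [16149/96064, 9127/48032, 14489/96064, 4805/24016, 13457/96064, 14495/96064].

π = [0.1681, 0.1900, 0.1508, 0.2001, 0.1401, 0.1509]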